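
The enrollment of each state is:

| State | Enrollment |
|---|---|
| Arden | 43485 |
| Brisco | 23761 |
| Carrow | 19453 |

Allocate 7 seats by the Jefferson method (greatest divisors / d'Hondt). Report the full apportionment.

Arden=4, Brisco=2, Carrow=1

Standard divisor 86699/7 ≈ 12385.571; standard quotas: Arden 3.511, Brisco 1.918, Carrow 1.571.
Rounding down gives 3, 1, 1 = 5 seats, so the divisor must be adjusted.
With modified divisor 10300: modified quotas Arden 4.222, Brisco 2.307, Carrow 1.889.
Rounding down: Arden 4, Brisco 2, Carrow 1 (total 7).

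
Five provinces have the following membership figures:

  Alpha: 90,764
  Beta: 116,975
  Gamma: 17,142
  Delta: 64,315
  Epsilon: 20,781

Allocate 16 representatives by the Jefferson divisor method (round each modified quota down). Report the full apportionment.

Standard divisor 309977/16 ≈ 19373.562; standard quotas: Alpha 4.685, Beta 6.038, Gamma 0.885, Delta 3.320, Epsilon 1.073.
Rounding down gives 4, 6, 0, 3, 1 = 14 seats, so the divisor must be adjusted.
With modified divisor 16797: modified quotas Alpha 5.404, Beta 6.964, Gamma 1.021, Delta 3.829, Epsilon 1.237.
Rounding down: Alpha 5, Beta 6, Gamma 1, Delta 3, Epsilon 1 (total 16).

Alpha: 5, Beta: 6, Gamma: 1, Delta: 3, Epsilon: 1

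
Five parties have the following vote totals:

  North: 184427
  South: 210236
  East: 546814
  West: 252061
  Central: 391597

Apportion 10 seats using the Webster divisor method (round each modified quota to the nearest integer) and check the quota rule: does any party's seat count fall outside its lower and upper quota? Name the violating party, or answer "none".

none

Standard quotas: North 1.163, South 1.326, East 3.450, West 1.590, Central 2.470.
Webster allocation: North 1, South 1, East 3, West 2, Central 3.
Every allocation lies between the lower and upper quota.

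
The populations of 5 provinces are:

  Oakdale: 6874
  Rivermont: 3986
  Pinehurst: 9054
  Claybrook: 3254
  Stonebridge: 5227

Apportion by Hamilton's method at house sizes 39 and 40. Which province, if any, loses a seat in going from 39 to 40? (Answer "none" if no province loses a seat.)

Claybrook

At 39 seats: Oakdale 9, Rivermont 6, Pinehurst 12, Claybrook 5, Stonebridge 7.
At 40 seats: Oakdale 10, Rivermont 6, Pinehurst 13, Claybrook 4, Stonebridge 7.
Claybrook drops from 5 to 4.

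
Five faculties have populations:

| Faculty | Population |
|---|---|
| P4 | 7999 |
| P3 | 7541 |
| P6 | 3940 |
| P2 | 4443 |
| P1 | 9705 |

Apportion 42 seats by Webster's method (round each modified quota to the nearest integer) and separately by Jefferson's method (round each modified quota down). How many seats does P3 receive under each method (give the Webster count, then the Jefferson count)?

Webster: P4 10, P3 9, P6 5, P2 6, P1 12.
Jefferson: P4 10, P3 10, P6 5, P2 5, P1 12.
P3 gets 9 under Webster and 10 under Jefferson.

9 and 10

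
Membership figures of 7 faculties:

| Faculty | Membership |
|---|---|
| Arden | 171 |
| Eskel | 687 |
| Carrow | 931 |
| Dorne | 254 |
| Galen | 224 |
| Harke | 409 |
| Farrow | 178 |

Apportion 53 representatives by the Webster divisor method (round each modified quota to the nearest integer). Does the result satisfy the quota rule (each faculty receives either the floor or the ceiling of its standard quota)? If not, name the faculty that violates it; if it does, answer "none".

none

Standard quotas: Arden 3.176, Eskel 12.758, Carrow 17.289, Dorne 4.717, Galen 4.160, Harke 7.595, Farrow 3.306.
Webster allocation: Arden 3, Eskel 13, Carrow 17, Dorne 5, Galen 4, Harke 8, Farrow 3.
Every allocation lies between the lower and upper quota.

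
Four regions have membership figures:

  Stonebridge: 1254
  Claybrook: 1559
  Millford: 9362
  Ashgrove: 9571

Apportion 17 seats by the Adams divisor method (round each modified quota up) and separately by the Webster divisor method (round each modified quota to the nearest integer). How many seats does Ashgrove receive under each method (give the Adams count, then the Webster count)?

7 and 8

Adams: Stonebridge 1, Claybrook 2, Millford 7, Ashgrove 7.
Webster: Stonebridge 1, Claybrook 1, Millford 7, Ashgrove 8.
Ashgrove gets 7 under Adams and 8 under Webster.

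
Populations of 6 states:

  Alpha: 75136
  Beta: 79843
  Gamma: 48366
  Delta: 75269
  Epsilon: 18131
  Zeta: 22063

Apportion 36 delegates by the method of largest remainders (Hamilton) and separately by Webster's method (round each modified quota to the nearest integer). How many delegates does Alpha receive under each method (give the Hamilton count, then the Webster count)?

Hamilton: Alpha 8, Beta 9, Gamma 5, Delta 9, Epsilon 2, Zeta 3.
Webster: Alpha 9, Beta 9, Gamma 5, Delta 9, Epsilon 2, Zeta 2.
Alpha gets 8 under Hamilton and 9 under Webster.

8 and 9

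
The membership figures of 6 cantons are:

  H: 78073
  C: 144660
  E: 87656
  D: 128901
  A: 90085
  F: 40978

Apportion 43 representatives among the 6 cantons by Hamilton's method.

H=6; C=11; E=6; D=10; A=7; F=3

Total 570353; standard divisor 570353/43 ≈ 13264.023.
Standard quotas: H 5.8861, C 10.9062, E 6.6086, D 9.7181, A 6.7917, F 3.0894.
Lower quotas: H 5, C 10, E 6, D 9, A 6, F 3 (sum 39, leaving 4 seats).
Remainders in descending order: C 0.9062, H 0.8861, A 0.7917, D 0.7181, E 0.6086, F 0.0894.
Largest remainders: C, H, A, D receive the extra seats.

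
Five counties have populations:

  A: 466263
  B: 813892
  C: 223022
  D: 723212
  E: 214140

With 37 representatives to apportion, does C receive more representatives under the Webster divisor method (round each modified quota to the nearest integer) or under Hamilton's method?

Webster: A 7, B 13, C 3, D 11, E 3.
Hamilton: A 7, B 12, C 4, D 11, E 3.
C gets 3 under Webster and 4 under Hamilton.

Hamilton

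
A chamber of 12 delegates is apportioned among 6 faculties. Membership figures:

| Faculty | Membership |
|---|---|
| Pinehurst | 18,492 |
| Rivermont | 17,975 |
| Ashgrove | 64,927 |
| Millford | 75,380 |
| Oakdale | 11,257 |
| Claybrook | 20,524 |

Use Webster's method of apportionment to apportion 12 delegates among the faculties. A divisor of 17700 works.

Pinehurst: 1; Rivermont: 1; Ashgrove: 4; Millford: 4; Oakdale: 1; Claybrook: 1

With modified divisor 17700: modified quotas Pinehurst 1.045, Rivermont 1.016, Ashgrove 3.668, Millford 4.259, Oakdale 0.636, Claybrook 1.160.
Rounding to the nearest integer: Pinehurst 1, Rivermont 1, Ashgrove 4, Millford 4, Oakdale 1, Claybrook 1 (total 12).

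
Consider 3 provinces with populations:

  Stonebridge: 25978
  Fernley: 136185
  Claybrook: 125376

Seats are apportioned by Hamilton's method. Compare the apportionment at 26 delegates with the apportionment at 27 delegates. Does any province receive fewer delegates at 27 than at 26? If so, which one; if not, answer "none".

At 26 seats: Stonebridge 3, Fernley 12, Claybrook 11.
At 27 seats: Stonebridge 2, Fernley 13, Claybrook 12.
Stonebridge drops from 3 to 2.

Stonebridge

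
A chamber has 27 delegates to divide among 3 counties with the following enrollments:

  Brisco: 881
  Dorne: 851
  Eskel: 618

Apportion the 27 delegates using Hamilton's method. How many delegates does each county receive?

Brisco 10, Dorne 10, Eskel 7

The standard divisor is 2350/27 ≈ 87.037.
Standard quotas: Brisco 10.122, Dorne 9.777, Eskel 7.100.
Lower quotas: Brisco 10, Dorne 9, Eskel 7 (sum 26, leaving 1 seat).
Remainders in descending order: Dorne 0.777, Brisco 0.122, Eskel 0.100.
The surplus seat goes to Dorne.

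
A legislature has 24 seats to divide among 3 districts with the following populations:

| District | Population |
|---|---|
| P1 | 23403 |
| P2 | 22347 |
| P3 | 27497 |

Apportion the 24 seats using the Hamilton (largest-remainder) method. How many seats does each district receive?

Standard divisor: 73247 ÷ 24 ≈ 3051.958.
Standard quotas: P1 7.6682, P2 7.3222, P3 9.0096.
Lower quotas: P1 7, P2 7, P3 9 (sum 23, leaving 1 seat).
Remainders in descending order: P1 0.6682, P2 0.3222, P3 0.0096.
Largest remainder: P1 receives the extra seat.

P1 8, P2 7, P3 9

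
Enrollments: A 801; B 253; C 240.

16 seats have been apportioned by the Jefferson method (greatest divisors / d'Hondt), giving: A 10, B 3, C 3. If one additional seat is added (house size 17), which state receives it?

A

Priority for the next seat is population ÷ (current seats + 1).
Priorities: A 72.818, B 63.250, C 60.000.
Highest priority: A.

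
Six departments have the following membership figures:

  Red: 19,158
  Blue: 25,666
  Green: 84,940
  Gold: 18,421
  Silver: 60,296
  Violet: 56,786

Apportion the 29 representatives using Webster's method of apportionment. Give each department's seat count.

Red: 2, Blue: 3, Green: 9, Gold: 2, Silver: 7, Violet: 6

Standard divisor 265267/29 ≈ 9147.138; standard quotas: Red 2.094, Blue 2.806, Green 9.286, Gold 2.014, Silver 6.592, Violet 6.208.
Rounding to the nearest integer gives Red 2, Blue 3, Green 9, Gold 2, Silver 7, Violet 6 — total 29, matching the house size, so no adjustment is needed.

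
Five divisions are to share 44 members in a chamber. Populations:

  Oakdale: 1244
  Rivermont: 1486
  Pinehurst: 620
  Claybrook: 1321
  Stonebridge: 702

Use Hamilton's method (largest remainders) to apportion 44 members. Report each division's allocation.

Oakdale 10, Rivermont 12, Pinehurst 5, Claybrook 11, Stonebridge 6

Total 5373; standard divisor 5373/44 ≈ 122.114.
Standard quotas: Oakdale 10.187, Rivermont 12.169, Pinehurst 5.077, Claybrook 10.818, Stonebridge 5.749.
Lower quotas: Oakdale 10, Rivermont 12, Pinehurst 5, Claybrook 10, Stonebridge 5 (sum 42, leaving 2 seats).
Remainders in descending order: Claybrook 0.818, Stonebridge 0.749, Oakdale 0.187, Rivermont 0.169, Pinehurst 0.077.
The surplus seats go to Claybrook, Stonebridge.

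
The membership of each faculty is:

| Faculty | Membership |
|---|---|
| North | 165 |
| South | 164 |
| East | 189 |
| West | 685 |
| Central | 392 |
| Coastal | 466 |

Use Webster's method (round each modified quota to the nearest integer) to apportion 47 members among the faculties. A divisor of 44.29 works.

North: 4, South: 4, East: 4, West: 15, Central: 9, Coastal: 11

With modified divisor 44.29: modified quotas North 3.725, South 3.703, East 4.267, West 15.466, Central 8.851, Coastal 10.522.
Rounding to the nearest integer: North 4, South 4, East 4, West 15, Central 9, Coastal 11 (total 47).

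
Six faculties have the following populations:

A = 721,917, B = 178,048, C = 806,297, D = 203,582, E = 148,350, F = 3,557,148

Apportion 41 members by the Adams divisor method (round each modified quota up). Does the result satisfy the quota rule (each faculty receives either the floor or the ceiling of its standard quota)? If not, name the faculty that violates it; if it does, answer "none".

Standard quotas: A 5.271, B 1.300, C 5.887, D 1.486, E 1.083, F 25.972.
Adams allocation: A 5, B 2, C 6, D 2, E 2, F 24.
F has quota 25.972 (lower 25, upper 26) but receives 24 — outside the quota interval.

F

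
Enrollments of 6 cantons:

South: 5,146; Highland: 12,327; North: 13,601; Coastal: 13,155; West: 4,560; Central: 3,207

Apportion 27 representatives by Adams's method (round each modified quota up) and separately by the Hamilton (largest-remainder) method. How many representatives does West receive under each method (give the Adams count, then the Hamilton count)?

Adams: South 3, Highland 6, North 7, Coastal 6, West 3, Central 2.
Hamilton: South 3, Highland 6, North 7, Coastal 7, West 2, Central 2.
West gets 3 under Adams and 2 under Hamilton.

3 and 2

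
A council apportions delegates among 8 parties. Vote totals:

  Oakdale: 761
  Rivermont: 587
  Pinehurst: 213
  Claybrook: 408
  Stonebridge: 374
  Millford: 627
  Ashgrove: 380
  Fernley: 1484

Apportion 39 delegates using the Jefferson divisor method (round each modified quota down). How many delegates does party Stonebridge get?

Standard divisor 4834/39 ≈ 123.949; standard quotas: Oakdale 6.140, Rivermont 4.736, Pinehurst 1.718, Claybrook 3.292, Stonebridge 3.017, Millford 5.059, Ashgrove 3.066, Fernley 11.973.
Rounding down gives 6, 4, 1, 3, 3, 5, 3, 11 = 36 seats, so the divisor must be adjusted.
With modified divisor 110: modified quotas Oakdale 6.918, Rivermont 5.336, Pinehurst 1.936, Claybrook 3.709, Stonebridge 3.400, Millford 5.700, Ashgrove 3.455, Fernley 13.491.
Rounding down: Oakdale 6, Rivermont 5, Pinehurst 1, Claybrook 3, Stonebridge 3, Millford 5, Ashgrove 3, Fernley 13 (total 39).
Stonebridge receives 3.

3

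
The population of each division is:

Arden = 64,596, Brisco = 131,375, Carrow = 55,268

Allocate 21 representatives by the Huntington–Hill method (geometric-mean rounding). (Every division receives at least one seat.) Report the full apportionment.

With divisor 12076: modified quotas Arden 5.349, Brisco 10.879, Carrow 4.577.
Geometric-mean thresholds: Arden √(5·6)=5.477, Brisco √(10·11)=10.488, Carrow √(4·5)=4.472.
Each quota rounded against its threshold gives Arden 5, Brisco 11, Carrow 5 (total 21).

Arden=5; Brisco=11; Carrow=5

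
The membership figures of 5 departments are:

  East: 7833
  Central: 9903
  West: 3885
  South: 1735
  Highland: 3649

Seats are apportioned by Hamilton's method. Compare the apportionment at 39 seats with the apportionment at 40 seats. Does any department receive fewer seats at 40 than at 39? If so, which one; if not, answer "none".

At 39 seats: East 11, Central 14, West 6, South 3, Highland 5.
At 40 seats: East 12, Central 15, West 6, South 2, Highland 5.
South drops from 3 to 2.

South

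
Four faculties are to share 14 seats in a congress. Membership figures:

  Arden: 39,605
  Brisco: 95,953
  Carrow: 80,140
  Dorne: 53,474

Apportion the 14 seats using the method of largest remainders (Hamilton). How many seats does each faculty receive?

Arden: 2; Brisco: 5; Carrow: 4; Dorne: 3

The standard divisor is 269172/14 ≈ 19226.571.
Standard quotas: Arden 2.0599, Brisco 4.9906, Carrow 4.1682, Dorne 2.7813.
Lower quotas: Arden 2, Brisco 4, Carrow 4, Dorne 2 (sum 12, leaving 2 seats).
Remainders in descending order: Brisco 0.9906, Dorne 0.7813, Carrow 0.1682, Arden 0.0599.
The surplus seats go to Brisco, Dorne.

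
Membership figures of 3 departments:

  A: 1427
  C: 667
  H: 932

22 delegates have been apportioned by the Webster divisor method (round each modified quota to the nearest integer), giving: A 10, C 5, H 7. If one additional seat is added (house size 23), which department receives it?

Priority for the next seat is population ÷ (current seats + 0.5).
Priorities: A 135.905, C 121.273, H 124.267.
Highest priority: A.

A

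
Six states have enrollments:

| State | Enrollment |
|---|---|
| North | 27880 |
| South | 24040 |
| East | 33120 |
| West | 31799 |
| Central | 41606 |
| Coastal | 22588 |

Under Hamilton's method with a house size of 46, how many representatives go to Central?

Standard divisor: 181033 ÷ 46 ≈ 3935.5.
Standard quotas: North 7.0842, South 6.1085, East 8.4157, West 8.0800, Central 10.5720, Coastal 5.7396.
Lower quotas: North 7, South 6, East 8, West 8, Central 10, Coastal 5 (sum 44, leaving 2 seats).
Remainders in descending order: Coastal 0.7396, Central 0.5720, East 0.4157, South 0.1085, North 0.0842, West 0.0800.
The surplus seats go to Coastal, Central.
Central receives 11.

11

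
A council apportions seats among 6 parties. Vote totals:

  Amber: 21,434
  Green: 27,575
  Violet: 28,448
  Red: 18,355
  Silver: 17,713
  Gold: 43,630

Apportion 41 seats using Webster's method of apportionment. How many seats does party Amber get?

Standard divisor 157155/41 ≈ 3833.049; standard quotas: Amber 5.592, Green 7.194, Violet 7.422, Red 4.789, Silver 4.621, Gold 11.383.
Rounding to the nearest integer gives Amber 6, Green 7, Violet 7, Red 5, Silver 5, Gold 11 — total 41, matching the house size, so no adjustment is needed.
Amber receives 6.

6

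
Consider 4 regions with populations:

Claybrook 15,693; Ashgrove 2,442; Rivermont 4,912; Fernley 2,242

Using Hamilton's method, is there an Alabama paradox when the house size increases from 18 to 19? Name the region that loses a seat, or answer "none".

At 18 seats: Claybrook 11, Ashgrove 2, Rivermont 3, Fernley 2.
At 19 seats: Claybrook 12, Ashgrove 2, Rivermont 4, Fernley 1.
Fernley drops from 2 to 1.

Fernley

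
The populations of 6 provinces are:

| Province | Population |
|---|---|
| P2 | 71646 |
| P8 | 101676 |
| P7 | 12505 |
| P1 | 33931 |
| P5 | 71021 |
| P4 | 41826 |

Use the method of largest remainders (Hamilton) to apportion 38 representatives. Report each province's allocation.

Total 332605; standard divisor 332605/38 ≈ 8752.763.
Standard quotas: P2 8.1855, P8 11.6164, P7 1.4287, P1 3.8766, P5 8.1141, P4 4.7786.
Lower quotas: P2 8, P8 11, P7 1, P1 3, P5 8, P4 4 (sum 35, leaving 3 seats).
Remainders in descending order: P1 0.8766, P4 0.7786, P8 0.6164, P7 0.4287, P2 0.1855, P5 0.1141.
The surplus seats go to P1, P4, P8.

P2 8; P8 12; P7 1; P1 4; P5 8; P4 5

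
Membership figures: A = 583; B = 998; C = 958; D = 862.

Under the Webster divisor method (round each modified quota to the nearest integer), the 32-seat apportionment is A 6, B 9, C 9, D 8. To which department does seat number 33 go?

Priority for the next seat is population ÷ (current seats + 0.5).
Priorities: A 89.692, B 105.053, C 100.842, D 101.412.
Highest priority: B.

B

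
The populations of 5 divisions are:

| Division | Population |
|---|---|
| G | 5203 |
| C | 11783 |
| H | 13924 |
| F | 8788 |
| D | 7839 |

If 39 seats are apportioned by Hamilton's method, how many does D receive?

The standard divisor is 47537/39 ≈ 1218.897.
Standard quotas: G 4.2686, C 9.6669, H 11.4234, F 7.2098, D 6.4312.
Lower quotas: G 4, C 9, H 11, F 7, D 6 (sum 37, leaving 2 seats).
Remainders in descending order: C 0.6669, D 0.4312, H 0.4234, G 0.2686, F 0.2098.
The surplus seats go to C, D.
D receives 7.

7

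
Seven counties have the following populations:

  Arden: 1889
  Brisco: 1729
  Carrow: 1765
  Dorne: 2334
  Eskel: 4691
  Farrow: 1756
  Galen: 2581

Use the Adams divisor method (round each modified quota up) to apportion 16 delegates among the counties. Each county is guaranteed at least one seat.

Arden=2, Brisco=2, Carrow=2, Dorne=2, Eskel=4, Farrow=2, Galen=2

Standard divisor 16745/16 ≈ 1046.562; standard quotas: Arden 1.805, Brisco 1.652, Carrow 1.686, Dorne 2.230, Eskel 4.482, Farrow 1.678, Galen 2.466.
Rounding up gives 2, 2, 2, 3, 5, 2, 3 = 19 seats, so the divisor must be adjusted.
With modified divisor 1400: modified quotas Arden 1.349, Brisco 1.235, Carrow 1.261, Dorne 1.667, Eskel 3.351, Farrow 1.254, Galen 1.844.
Rounding up: Arden 2, Brisco 2, Carrow 2, Dorne 2, Eskel 4, Farrow 2, Galen 2 (total 16).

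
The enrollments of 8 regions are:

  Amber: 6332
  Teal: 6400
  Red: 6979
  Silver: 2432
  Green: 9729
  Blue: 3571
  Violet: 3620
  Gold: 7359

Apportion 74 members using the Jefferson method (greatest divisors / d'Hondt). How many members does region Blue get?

5

Standard divisor 46422/74 ≈ 627.324; standard quotas: Amber 10.094, Teal 10.202, Red 11.125, Silver 3.877, Green 15.509, Blue 5.692, Violet 5.771, Gold 11.731.
Rounding down gives 10, 10, 11, 3, 15, 5, 5, 11 = 70 seats, so the divisor must be adjusted.
With modified divisor 600: modified quotas Amber 10.553, Teal 10.667, Red 11.632, Silver 4.053, Green 16.215, Blue 5.952, Violet 6.033, Gold 12.265.
Rounding down: Amber 10, Teal 10, Red 11, Silver 4, Green 16, Blue 5, Violet 6, Gold 12 (total 74).
Blue receives 5.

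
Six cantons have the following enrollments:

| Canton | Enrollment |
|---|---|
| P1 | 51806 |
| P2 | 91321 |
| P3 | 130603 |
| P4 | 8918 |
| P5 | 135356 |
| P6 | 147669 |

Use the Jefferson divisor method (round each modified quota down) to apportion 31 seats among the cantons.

P1 3; P2 5; P3 7; P4 0; P5 8; P6 8

Standard divisor 565673/31 ≈ 18247.516; standard quotas: P1 2.839, P2 5.005, P3 7.157, P4 0.489, P5 7.418, P6 8.093.
Rounding down gives 2, 5, 7, 0, 7, 8 = 29 seats, so the divisor must be adjusted.
With modified divisor 16700: modified quotas P1 3.102, P2 5.468, P3 7.821, P4 0.534, P5 8.105, P6 8.842.
Rounding down: P1 3, P2 5, P3 7, P4 0, P5 8, P6 8 (total 31).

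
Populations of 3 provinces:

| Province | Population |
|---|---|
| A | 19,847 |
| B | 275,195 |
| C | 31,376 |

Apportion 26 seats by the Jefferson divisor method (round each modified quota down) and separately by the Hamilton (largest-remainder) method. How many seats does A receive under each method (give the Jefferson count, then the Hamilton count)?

Jefferson: A 1, B 23, C 2.
Hamilton: A 2, B 22, C 2.
A gets 1 under Jefferson and 2 under Hamilton.

1 and 2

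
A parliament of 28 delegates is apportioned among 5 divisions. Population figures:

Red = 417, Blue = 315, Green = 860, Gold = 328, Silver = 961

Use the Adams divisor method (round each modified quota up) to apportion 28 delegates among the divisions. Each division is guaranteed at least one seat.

Red 4, Blue 3, Green 8, Gold 4, Silver 9

Standard divisor 2881/28 ≈ 102.893; standard quotas: Red 4.053, Blue 3.061, Green 8.358, Gold 3.188, Silver 9.340.
Rounding up gives 5, 4, 9, 4, 10 = 32 seats, so the divisor must be adjusted.
With modified divisor 108: modified quotas Red 3.861, Blue 2.917, Green 7.963, Gold 3.037, Silver 8.898.
Rounding up: Red 4, Blue 3, Green 8, Gold 4, Silver 9 (total 28).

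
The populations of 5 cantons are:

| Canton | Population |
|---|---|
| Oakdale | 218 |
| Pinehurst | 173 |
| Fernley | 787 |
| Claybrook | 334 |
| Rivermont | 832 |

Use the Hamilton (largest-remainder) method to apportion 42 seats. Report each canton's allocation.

The standard divisor is 2344/42 ≈ 55.81.
Standard quotas: Oakdale 3.906, Pinehurst 3.100, Fernley 14.102, Claybrook 5.985, Rivermont 14.908.
Lower quotas: Oakdale 3, Pinehurst 3, Fernley 14, Claybrook 5, Rivermont 14 (sum 39, leaving 3 seats).
Remainders in descending order: Claybrook 0.985, Rivermont 0.908, Oakdale 0.906, Fernley 0.102, Pinehurst 0.100.
The surplus seats go to Claybrook, Rivermont, Oakdale.

Oakdale=4; Pinehurst=3; Fernley=14; Claybrook=6; Rivermont=15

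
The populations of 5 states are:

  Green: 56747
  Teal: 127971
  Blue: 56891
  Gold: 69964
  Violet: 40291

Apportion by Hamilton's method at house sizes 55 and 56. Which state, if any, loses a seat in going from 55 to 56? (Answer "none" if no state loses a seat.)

none

At 55 seats: Green 9, Teal 20, Blue 9, Gold 11, Violet 6.
At 56 seats: Green 9, Teal 20, Blue 9, Gold 11, Violet 7.
No state's allocation decreased.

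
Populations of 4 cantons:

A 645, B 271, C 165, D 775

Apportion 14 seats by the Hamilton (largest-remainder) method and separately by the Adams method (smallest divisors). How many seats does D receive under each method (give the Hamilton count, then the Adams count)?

6 and 5

Hamilton: A 5, B 2, C 1, D 6.
Adams: A 5, B 2, C 2, D 5.
D gets 6 under Hamilton and 5 under Adams.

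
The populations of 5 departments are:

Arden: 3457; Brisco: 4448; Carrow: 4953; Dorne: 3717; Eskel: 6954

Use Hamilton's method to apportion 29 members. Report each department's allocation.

Arden=4, Brisco=5, Carrow=6, Dorne=5, Eskel=9

The standard divisor is 23529/29 ≈ 811.345.
Standard quotas: Arden 4.2608, Brisco 5.4823, Carrow 6.1047, Dorne 4.5813, Eskel 8.5710.
Lower quotas: Arden 4, Brisco 5, Carrow 6, Dorne 4, Eskel 8 (sum 27, leaving 2 seats).
Remainders in descending order: Dorne 0.5813, Eskel 0.5710, Brisco 0.4823, Arden 0.2608, Carrow 0.1047.
Largest remainders: Dorne, Eskel receive the extra seats.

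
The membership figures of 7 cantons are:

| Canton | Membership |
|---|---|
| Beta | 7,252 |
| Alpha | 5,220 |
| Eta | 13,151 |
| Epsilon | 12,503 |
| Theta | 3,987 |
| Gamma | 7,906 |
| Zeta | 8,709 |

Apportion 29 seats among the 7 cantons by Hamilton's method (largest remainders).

Total 58728; standard divisor 58728/29 ≈ 2025.103.
Standard quotas: Beta 3.5811, Alpha 2.5776, Eta 6.4940, Epsilon 6.1740, Theta 1.9688, Gamma 3.9040, Zeta 4.3005.
Lower quotas: Beta 3, Alpha 2, Eta 6, Epsilon 6, Theta 1, Gamma 3, Zeta 4 (sum 25, leaving 4 seats).
Remainders in descending order: Theta 0.9688, Gamma 0.9040, Beta 0.5811, Alpha 0.5776, Eta 0.4940, Zeta 0.3005, Epsilon 0.1740.
Largest remainders: Theta, Gamma, Beta, Alpha receive the extra seats.

Beta 4, Alpha 3, Eta 6, Epsilon 6, Theta 2, Gamma 4, Zeta 4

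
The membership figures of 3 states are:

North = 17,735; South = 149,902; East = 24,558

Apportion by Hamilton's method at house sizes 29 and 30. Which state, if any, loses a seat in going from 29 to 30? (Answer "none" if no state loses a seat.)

At 29 seats: North 3, South 22, East 4.
At 30 seats: North 3, South 23, East 4.
No state's allocation decreased.

none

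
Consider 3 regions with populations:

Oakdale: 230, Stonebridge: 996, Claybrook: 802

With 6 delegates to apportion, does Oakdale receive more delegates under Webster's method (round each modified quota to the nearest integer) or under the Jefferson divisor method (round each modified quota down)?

Webster: Oakdale 1, Stonebridge 3, Claybrook 2.
Jefferson: Oakdale 0, Stonebridge 3, Claybrook 3.
Oakdale gets 1 under Webster and 0 under Jefferson.

Webster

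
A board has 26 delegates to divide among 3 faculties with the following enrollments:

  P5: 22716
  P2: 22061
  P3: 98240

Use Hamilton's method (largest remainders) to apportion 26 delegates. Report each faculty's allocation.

Standard divisor: 143017 ÷ 26 ≈ 5500.654.
Standard quotas: P5 4.1297, P2 4.0106, P3 17.8597.
Lower quotas: P5 4, P2 4, P3 17 (sum 25, leaving 1 seat).
Remainders in descending order: P3 0.8597, P5 0.1297, P2 0.0106.
Largest remainder: P3 receives the extra seat.

P5 4, P2 4, P3 18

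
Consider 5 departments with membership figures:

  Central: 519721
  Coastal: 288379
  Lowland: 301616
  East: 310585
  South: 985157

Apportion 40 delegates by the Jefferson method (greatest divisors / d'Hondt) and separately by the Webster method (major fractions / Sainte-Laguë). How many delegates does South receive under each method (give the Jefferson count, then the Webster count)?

17 and 16

Jefferson: Central 9, Coastal 4, Lowland 5, East 5, South 17.
Webster: Central 9, Coastal 5, Lowland 5, East 5, South 16.
South gets 17 under Jefferson and 16 under Webster.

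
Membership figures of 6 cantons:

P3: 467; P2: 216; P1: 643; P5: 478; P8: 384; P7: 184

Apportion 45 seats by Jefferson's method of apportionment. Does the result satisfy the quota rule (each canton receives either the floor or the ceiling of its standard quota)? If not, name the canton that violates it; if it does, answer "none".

Standard quotas: P3 8.860, P2 4.098, P1 12.199, P5 9.068, P8 7.285, P7 3.491.
Jefferson allocation: P3 9, P2 4, P1 13, P5 9, P8 7, P7 3.
Every allocation lies between the lower and upper quota.

none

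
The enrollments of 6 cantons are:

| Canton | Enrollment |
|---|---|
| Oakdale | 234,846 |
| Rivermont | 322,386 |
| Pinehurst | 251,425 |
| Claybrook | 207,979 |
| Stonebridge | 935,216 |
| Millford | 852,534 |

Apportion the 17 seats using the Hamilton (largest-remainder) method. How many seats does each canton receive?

Oakdale 1, Rivermont 2, Pinehurst 2, Claybrook 1, Stonebridge 6, Millford 5

The standard divisor is 2804386/17 ≈ 164963.882.
Standard quotas: Oakdale 1.4236, Rivermont 1.9543, Pinehurst 1.5241, Claybrook 1.2608, Stonebridge 5.6692, Millford 5.1680.
Lower quotas: Oakdale 1, Rivermont 1, Pinehurst 1, Claybrook 1, Stonebridge 5, Millford 5 (sum 14, leaving 3 seats).
Remainders in descending order: Rivermont 0.9543, Stonebridge 0.6692, Pinehurst 0.5241, Oakdale 0.4236, Claybrook 0.2608, Millford 0.1680.
The surplus seats go to Rivermont, Stonebridge, Pinehurst.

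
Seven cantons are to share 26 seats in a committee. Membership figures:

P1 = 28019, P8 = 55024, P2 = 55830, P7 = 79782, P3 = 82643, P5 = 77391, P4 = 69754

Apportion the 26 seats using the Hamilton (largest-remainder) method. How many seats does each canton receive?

P1: 2, P8: 3, P2: 3, P7: 5, P3: 5, P5: 4, P4: 4

Total 448443; standard divisor 448443/26 ≈ 17247.808.
Standard quotas: P1 1.6245, P8 3.1902, P2 3.2369, P7 4.6256, P3 4.7915, P5 4.4870, P4 4.0442.
Lower quotas: P1 1, P8 3, P2 3, P7 4, P3 4, P5 4, P4 4 (sum 23, leaving 3 seats).
Remainders in descending order: P3 0.7915, P7 0.6256, P1 0.6245, P5 0.4870, P2 0.2369, P8 0.1902, P4 0.0442.
The surplus seats go to P3, P7, P1.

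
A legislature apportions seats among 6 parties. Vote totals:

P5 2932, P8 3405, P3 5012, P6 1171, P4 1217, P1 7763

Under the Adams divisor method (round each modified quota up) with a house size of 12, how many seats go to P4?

1

Standard divisor 21500/12 ≈ 1791.667; standard quotas: P5 1.636, P8 1.900, P3 2.797, P6 0.654, P4 0.679, P1 4.333.
Rounding up gives 2, 2, 3, 1, 1, 5 = 14 seats, so the divisor must be adjusted.
With modified divisor 2550: modified quotas P5 1.150, P8 1.335, P3 1.965, P6 0.459, P4 0.477, P1 3.044.
Rounding up: P5 2, P8 2, P3 2, P6 1, P4 1, P1 4 (total 12).
P4 receives 1.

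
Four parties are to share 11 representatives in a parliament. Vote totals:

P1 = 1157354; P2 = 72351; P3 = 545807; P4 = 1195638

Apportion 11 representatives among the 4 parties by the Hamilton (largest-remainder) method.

Total 2971150; standard divisor 2971150/11 ≈ 270104.545.
Standard quotas: P1 4.2848, P2 0.2679, P3 2.0207, P4 4.4266.
Lower quotas: P1 4, P2 0, P3 2, P4 4 (sum 10, leaving 1 seat).
Remainders in descending order: P4 0.4266, P1 0.2848, P2 0.2679, P3 0.0207.
The surplus seat goes to P4.

P1 4, P2 0, P3 2, P4 5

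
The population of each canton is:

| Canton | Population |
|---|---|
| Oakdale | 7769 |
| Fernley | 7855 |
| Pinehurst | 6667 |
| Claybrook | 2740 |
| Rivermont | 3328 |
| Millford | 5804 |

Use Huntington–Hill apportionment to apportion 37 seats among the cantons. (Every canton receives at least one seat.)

With divisor 921: modified quotas Oakdale 8.435, Fernley 8.529, Pinehurst 7.239, Claybrook 2.975, Rivermont 3.613, Millford 6.302.
Geometric-mean thresholds: Oakdale √(8·9)=8.485, Fernley √(8·9)=8.485, Pinehurst √(7·8)=7.483, Claybrook √(2·3)=2.449, Rivermont √(3·4)=3.464, Millford √(6·7)=6.481.
Each quota rounded against its threshold gives Oakdale 8, Fernley 9, Pinehurst 7, Claybrook 3, Rivermont 4, Millford 6 (total 37).

Oakdale 8, Fernley 9, Pinehurst 7, Claybrook 3, Rivermont 4, Millford 6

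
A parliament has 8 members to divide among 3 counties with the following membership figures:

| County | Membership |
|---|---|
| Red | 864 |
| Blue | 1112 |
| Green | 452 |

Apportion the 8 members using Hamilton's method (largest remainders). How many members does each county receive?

The standard divisor is 2428/8 ≈ 303.5.
Standard quotas: Red 2.847, Blue 3.664, Green 1.489.
Lower quotas: Red 2, Blue 3, Green 1 (sum 6, leaving 2 seats).
Remainders in descending order: Red 0.847, Blue 0.664, Green 0.489.
Largest remainders: Red, Blue receive the extra seats.

Red 3, Blue 4, Green 1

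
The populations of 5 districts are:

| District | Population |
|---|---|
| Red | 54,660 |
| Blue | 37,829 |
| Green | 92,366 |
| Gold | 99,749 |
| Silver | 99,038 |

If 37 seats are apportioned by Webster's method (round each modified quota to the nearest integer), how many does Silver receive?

Standard divisor 383642/37 ≈ 10368.703; standard quotas: Red 5.272, Blue 3.648, Green 8.908, Gold 9.620, Silver 9.552.
Rounding to the nearest integer gives 5, 4, 9, 10, 10 = 38 seats, so the divisor must be adjusted.
With modified divisor 10460: modified quotas Red 5.226, Blue 3.617, Green 8.830, Gold 9.536, Silver 9.468.
Rounding to the nearest integer: Red 5, Blue 4, Green 9, Gold 10, Silver 9 (total 37).
Silver receives 9.

9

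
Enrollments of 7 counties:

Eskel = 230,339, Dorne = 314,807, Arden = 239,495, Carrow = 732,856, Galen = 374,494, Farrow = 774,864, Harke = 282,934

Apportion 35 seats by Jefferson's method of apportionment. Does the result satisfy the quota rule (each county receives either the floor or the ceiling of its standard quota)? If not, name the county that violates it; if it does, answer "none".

Standard quotas: Eskel 2.733, Dorne 3.735, Arden 2.842, Carrow 8.696, Galen 4.443, Farrow 9.194, Harke 3.357.
Jefferson allocation: Eskel 2, Dorne 4, Arden 3, Carrow 9, Galen 4, Farrow 10, Harke 3.
Every allocation lies between the lower and upper quota.

none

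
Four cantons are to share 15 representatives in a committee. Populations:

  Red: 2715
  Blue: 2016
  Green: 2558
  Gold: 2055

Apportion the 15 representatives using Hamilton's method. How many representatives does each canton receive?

The standard divisor is 9344/15 ≈ 622.933.
Standard quotas: Red 4.358, Blue 3.236, Green 4.106, Gold 3.299.
Lower quotas: Red 4, Blue 3, Green 4, Gold 3 (sum 14, leaving 1 seat).
Remainders in descending order: Red 0.358, Gold 0.299, Blue 0.236, Green 0.106.
Largest remainder: Red receives the extra seat.

Red: 5; Blue: 3; Green: 4; Gold: 3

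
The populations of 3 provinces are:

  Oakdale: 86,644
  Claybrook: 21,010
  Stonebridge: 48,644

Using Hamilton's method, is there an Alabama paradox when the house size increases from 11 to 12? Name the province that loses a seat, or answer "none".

Claybrook

At 11 seats: Oakdale 6, Claybrook 2, Stonebridge 3.
At 12 seats: Oakdale 7, Claybrook 1, Stonebridge 4.
Claybrook drops from 2 to 1.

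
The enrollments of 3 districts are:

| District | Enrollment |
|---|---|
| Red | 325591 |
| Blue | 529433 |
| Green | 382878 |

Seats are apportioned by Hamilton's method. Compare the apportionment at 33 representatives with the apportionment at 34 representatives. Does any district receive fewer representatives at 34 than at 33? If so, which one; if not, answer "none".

none

At 33 seats: Red 9, Blue 14, Green 10.
At 34 seats: Red 9, Blue 15, Green 10.
No district's allocation decreased.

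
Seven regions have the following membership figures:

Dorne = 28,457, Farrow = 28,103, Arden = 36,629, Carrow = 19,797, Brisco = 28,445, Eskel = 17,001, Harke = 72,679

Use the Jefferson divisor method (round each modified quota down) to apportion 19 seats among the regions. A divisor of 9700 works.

With modified divisor 9700: modified quotas Dorne 2.934, Farrow 2.897, Arden 3.776, Carrow 2.041, Brisco 2.932, Eskel 1.753, Harke 7.493.
Rounding down: Dorne 2, Farrow 2, Arden 3, Carrow 2, Brisco 2, Eskel 1, Harke 7 (total 19).

Dorne 2, Farrow 2, Arden 3, Carrow 2, Brisco 2, Eskel 1, Harke 7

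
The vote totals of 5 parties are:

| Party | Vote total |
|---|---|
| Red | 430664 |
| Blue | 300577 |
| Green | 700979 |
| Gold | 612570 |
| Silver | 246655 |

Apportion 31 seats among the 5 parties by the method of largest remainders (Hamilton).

Red 6, Blue 4, Green 10, Gold 8, Silver 3

The standard divisor is 2291445/31 ≈ 73917.581.
Standard quotas: Red 5.8263, Blue 4.0664, Green 9.4833, Gold 8.2872, Silver 3.3369.
Lower quotas: Red 5, Blue 4, Green 9, Gold 8, Silver 3 (sum 29, leaving 2 seats).
Remainders in descending order: Red 0.8263, Green 0.4833, Silver 0.3369, Gold 0.2872, Blue 0.0664.
The surplus seats go to Red, Green.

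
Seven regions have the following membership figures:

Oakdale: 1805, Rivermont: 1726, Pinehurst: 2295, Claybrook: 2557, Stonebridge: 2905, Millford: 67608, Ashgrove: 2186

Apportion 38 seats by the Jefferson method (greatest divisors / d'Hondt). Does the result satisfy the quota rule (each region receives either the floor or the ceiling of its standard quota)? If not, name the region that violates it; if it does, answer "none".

Standard quotas: Oakdale 0.846, Rivermont 0.809, Pinehurst 1.076, Claybrook 1.198, Stonebridge 1.361, Millford 31.685, Ashgrove 1.024.
Jefferson allocation: Oakdale 0, Rivermont 0, Pinehurst 1, Claybrook 1, Stonebridge 1, Millford 34, Ashgrove 1.
Millford has quota 31.685 (lower 31, upper 32) but receives 34 — outside the quota interval.

Millford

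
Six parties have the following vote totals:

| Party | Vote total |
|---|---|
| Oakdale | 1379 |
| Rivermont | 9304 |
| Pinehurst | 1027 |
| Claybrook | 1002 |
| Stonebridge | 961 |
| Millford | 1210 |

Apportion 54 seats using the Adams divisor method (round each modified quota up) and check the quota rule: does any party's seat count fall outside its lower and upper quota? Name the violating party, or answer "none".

Rivermont

Standard quotas: Oakdale 5.003, Rivermont 33.758, Pinehurst 3.726, Claybrook 3.636, Stonebridge 3.487, Millford 4.390.
Adams allocation: Oakdale 5, Rivermont 32, Pinehurst 4, Claybrook 4, Stonebridge 4, Millford 5.
Rivermont has quota 33.758 (lower 33, upper 34) but receives 32 — outside the quota interval.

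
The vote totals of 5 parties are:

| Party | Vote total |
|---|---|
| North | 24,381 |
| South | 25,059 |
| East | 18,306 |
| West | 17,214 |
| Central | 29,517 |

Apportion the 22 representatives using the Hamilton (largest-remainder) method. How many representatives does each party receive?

Standard divisor: 114477 ÷ 22 ≈ 5203.5.
Standard quotas: North 4.6855, South 4.8158, East 3.5180, West 3.3082, Central 5.6725.
Lower quotas: North 4, South 4, East 3, West 3, Central 5 (sum 19, leaving 3 seats).
Remainders in descending order: South 0.8158, North 0.6855, Central 0.6725, East 0.5180, West 0.3082.
Largest remainders: South, North, Central receive the extra seats.

North: 5, South: 5, East: 3, West: 3, Central: 6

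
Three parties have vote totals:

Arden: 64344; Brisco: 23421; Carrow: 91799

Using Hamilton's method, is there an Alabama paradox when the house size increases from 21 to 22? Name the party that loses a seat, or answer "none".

At 21 seats: Arden 7, Brisco 3, Carrow 11.
At 22 seats: Arden 8, Brisco 3, Carrow 11.
No party's allocation decreased.

none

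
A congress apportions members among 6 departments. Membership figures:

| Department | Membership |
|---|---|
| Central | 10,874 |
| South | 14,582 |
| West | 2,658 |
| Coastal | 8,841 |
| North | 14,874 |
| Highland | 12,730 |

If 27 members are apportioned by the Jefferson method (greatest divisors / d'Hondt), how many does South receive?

Standard divisor 64559/27 ≈ 2391.074; standard quotas: Central 4.548, South 6.099, West 1.112, Coastal 3.698, North 6.221, Highland 5.324.
Rounding down gives 4, 6, 1, 3, 6, 5 = 25 seats, so the divisor must be adjusted.
With modified divisor 2150: modified quotas Central 5.058, South 6.782, West 1.236, Coastal 4.112, North 6.918, Highland 5.921.
Rounding down: Central 5, South 6, West 1, Coastal 4, North 6, Highland 5 (total 27).
South receives 6.

6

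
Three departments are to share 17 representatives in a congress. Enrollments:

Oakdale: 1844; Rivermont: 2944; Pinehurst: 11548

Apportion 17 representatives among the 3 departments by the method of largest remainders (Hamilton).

The standard divisor is 16336/17 ≈ 960.941.
Standard quotas: Oakdale 1.9190, Rivermont 3.0637, Pinehurst 12.0174.
Lower quotas: Oakdale 1, Rivermont 3, Pinehurst 12 (sum 16, leaving 1 seat).
Remainders in descending order: Oakdale 0.9190, Rivermont 0.0637, Pinehurst 0.0174.
The surplus seat goes to Oakdale.

Oakdale 2; Rivermont 3; Pinehurst 12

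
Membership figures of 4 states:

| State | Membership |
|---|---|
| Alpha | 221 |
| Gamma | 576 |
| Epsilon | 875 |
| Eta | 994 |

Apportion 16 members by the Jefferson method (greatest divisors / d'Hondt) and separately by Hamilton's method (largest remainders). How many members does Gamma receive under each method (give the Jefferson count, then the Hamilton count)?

Jefferson: Alpha 1, Gamma 3, Epsilon 6, Eta 6.
Hamilton: Alpha 1, Gamma 4, Epsilon 5, Eta 6.
Gamma gets 3 under Jefferson and 4 under Hamilton.

3 and 4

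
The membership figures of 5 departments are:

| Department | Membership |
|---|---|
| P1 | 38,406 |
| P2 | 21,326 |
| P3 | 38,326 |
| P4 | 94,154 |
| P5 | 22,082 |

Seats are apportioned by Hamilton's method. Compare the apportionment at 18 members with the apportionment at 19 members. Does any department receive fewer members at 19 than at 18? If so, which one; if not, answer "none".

At 18 seats: P1 3, P2 2, P3 3, P4 8, P5 2.
At 19 seats: P1 4, P2 2, P3 3, P4 8, P5 2.
No department's allocation decreased.

none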